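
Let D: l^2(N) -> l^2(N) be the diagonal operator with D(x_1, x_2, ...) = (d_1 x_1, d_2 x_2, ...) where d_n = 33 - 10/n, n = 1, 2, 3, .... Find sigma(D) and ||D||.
sigma(D) = {33 - 10/n : n ≥ 1} ∪ {33}; ||D|| = 33

A bounded diagonal operator on l^2 with diagonal entries d_n has spectrum equal to the closure of {d_n : n ≥ 1}: every d_n is an eigenvalue (with eigenvector e_n), so {d_n} ⊂ sigma(D); the spectrum is closed, so its closure is too; and for lambda not in the closure, (D - lambda I) has bounded inverse (the diagonal entries 1/(d_n - lambda) are bounded). For our sequence d_n = 33 - 10/n, n = 1, 2, 3, ...:
  - {d_n} = {33 - 10/n : n ≥ 1}; the only limit point is 33
  - closure = {33 - 10/n : n ≥ 1} ∪ {33}
For the norm: a diagonal operator has ||D|| = sup_n |d_n|. Here d_n = 33 - 10/n increases monotonically from d_1 = 23 toward 33, with all terms in [23, 33); so sup_n |d_n| = 33 (the supremum is the limit, not attained). So ||D|| = 33.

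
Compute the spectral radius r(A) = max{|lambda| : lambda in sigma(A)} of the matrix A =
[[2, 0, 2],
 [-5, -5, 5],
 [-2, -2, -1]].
r(A) ≈ 4.1349

The eigenvalues of A are the roots of its characteristic polynomial. With M = A (coefficients from the trace, the sum of principal 2x2 minors, and det A):
  p(λ) = det(λ I - M) = λ^3 + 4λ^2 + 7λ - 30.
No integer candidate from the rational root theorem (±divisors of 30) is a root, so the roots are irrational. The cubic discriminant is Δ = -32328 < 0, so there is one real root and a complex-conjugate pair. p(1) = -18 and p(2) = 8 have opposite signs, so a root lies in (1, 2); Newton's method refines it to λ ≈ 1.7547. Dividing out (λ - (1.7547)) leaves approximately λ^2 + 5.7547λ + 17.0974. For λ^2 + 5.7547λ + 17.0974 the discriminant is -35.2736. It is negative, so the remaining roots are the complex-conjugate pair λ ≈ -2.8773 ± 2.9696i. Their product equals the constant term, so |λ|^2 ≈ 17.0974 and |λ| ≈ 4.1349.
Thus the eigenvalues (to 4 decimals) are 1.7547 (modulus 1.7547); -2.8773 ± 2.9696i (modulus 4.1349). The spectral radius is the largest modulus: r(A) ≈ 4.1349. (Cross-check: r(A) ≤ ||A||_2 ≈ 8.8472; equality holds whenever A is normal, though it can also hold for some non-normal A.)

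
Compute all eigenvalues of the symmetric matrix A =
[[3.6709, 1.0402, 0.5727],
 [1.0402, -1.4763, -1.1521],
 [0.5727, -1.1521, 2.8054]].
sigma(A) ≈ {-2, 3, 4}

A is real symmetric, so its spectrum consists of real eigenvalues. Expanding the characteristic polynomial of the displayed matrix gives
  det(λ I - A) = p(λ) = λ^3 + (-5)λ^2 + (-2)λ + (24).
Solving p(λ) = 0 yields eigenvalues ≈ -2, 3, 4. (A is shown rounded to 4 decimals, so these recover the underlying integer eigenvalues to within that precision.)
Verification: the trace of A = 5 equals the sum of eigenvalues 5, and det(A) ≈ -23.9999 matches the eigenvalue product -24.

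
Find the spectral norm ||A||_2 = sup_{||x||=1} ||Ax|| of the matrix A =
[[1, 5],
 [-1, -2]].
||A||_2 = sqrt((31 + sqrt(925))/2) ≈ 5.5414 (= sqrt(largest eigenvalue of A^T A))

||A||_2 = sigma_max(A) = sqrt(lambda_max(A^T A)). Form the symmetric matrix M = A^T A =
[[2, 7],
 [7, 29]].
Its characteristic polynomial (trace, determinant of M give the coefficients) is
  p(λ) = det(λ I - M) = λ^2 - 31λ + 9.
For λ^2 - 31λ + 9 the discriminant is 925. It is nonnegative but not a perfect square, so the roots are real and irrational: λ = (31 ± sqrt(925))/2 ≈ 30.7069, 0.2931.
So the eigenvalues of A^T A are ≈ 0.2931, 30.7069 (all ≥ 0, as they must be for A^T A). The largest is λ_max = (31 + sqrt(925))/2 ≈ 30.7069, hence ||A||_2 = sqrt(λ_max) = sqrt((31 + sqrt(925))/2) ≈ 5.5414.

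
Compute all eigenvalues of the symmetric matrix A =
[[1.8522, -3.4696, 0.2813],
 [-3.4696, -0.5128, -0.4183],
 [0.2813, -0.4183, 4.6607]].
sigma(A) ≈ {-3, 4, 5}

A is real symmetric, so its spectrum consists of real eigenvalues. Expanding the characteristic polynomial of the displayed matrix gives
  det(λ I - A) = p(λ) = λ^3 + (-6)λ^2 + (-7)λ + (60).
Solving p(λ) = 0 yields eigenvalues ≈ -3, 4, 5. (A is shown rounded to 4 decimals, so these recover the underlying integer eigenvalues to within that precision.)
Verification: the trace of A = 6 equals the sum of eigenvalues 6, and det(A) ≈ -59.9998 matches the eigenvalue product -60.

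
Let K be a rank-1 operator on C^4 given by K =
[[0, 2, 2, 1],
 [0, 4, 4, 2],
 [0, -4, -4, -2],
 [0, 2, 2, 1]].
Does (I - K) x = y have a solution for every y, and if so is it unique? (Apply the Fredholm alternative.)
(I - K) is singular (det(I - K) = 0, i.e. 1 ∈ sigma(K)). (I - K) x = y is solvable iff y ⊥ ker((I - K)^*) = span{(0, 2, 2, 1)}, i.e. iff 2y_2 + 2y_3 + y_4 = 0. When solvable, the solutions are x = y + c·(1, 2, -2, 1), c arbitrary (ker(I - K) = span{(1, 2, -2, 1)}, dimension 1).

K has rank 1, so it is an outer product K = u v^T: every row of K is a multiple of one row vector. Reading off the entries, u = (1, 2, -2, 1) and v = (0, 2, 2, 1) (row i of K equals u_i·v^T). A rank-one matrix u v^T satisfies K u = u (v·u) and kills the (3)-dimensional subspace v^⊥, so its characteristic polynomial is lambda^3 (lambda - v·u) with v·u = tr K = 1. Hence the eigenvalues of I - K are 1 (multiplicity 3) and 1 - (1) = 0, so det(I - K) = 0. (Direct check: I - K =
[[1, -2, -2, -1],
 [0, -3, -4, -2],
 [0, 4, 5, 2],
 [0, -2, -2, 0]]
has determinant 0.) So 1 is an eigenvalue of K and (I - K) is not invertible. The finite-dimensional Fredholm alternative says: either (I - K) is invertible, or ker(I - K) ≠ {0} and then range(I - K) = ker((I - K)^*)^⊥, with dim ker(I - K) = dim ker((I - K)^*). We are in the second case, so we need both kernels. Kernel of I - K: (I - K) u = u - u (v·u) = u - u = 0, so ker(I - K) = span{u} = span{(1, 2, -2, 1)} (it is exactly 1-dimensional because rank(I - K) = 3). Kernel of the adjoint: K is real, so (I - K)^* = I - K^T = I - v u^T, and (I - v u^T) v = v - v (u·v) = 0; hence ker((I - K)^*) = span{v} = span{(0, 2, 2, 1)}. Therefore (I - K) x = y is solvable iff <y, v> = 0, i.e. iff 2y_2 + 2y_3 + y_4 = 0. When this holds, K y = u (v·y) = 0, so (I - K) y = y and x = y is a particular solution; the full solution set is the line x = y + c·u = y + c·(1, 2, -2, 1), c ∈ C.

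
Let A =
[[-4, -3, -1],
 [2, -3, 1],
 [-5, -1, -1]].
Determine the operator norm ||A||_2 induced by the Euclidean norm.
||A||_2 ≈ 7.169 (= sqrt(largest eigenvalue of A^T A))

||A||_2 = sigma_max(A) = sqrt(lambda_max(A^T A)). Form the symmetric matrix M = A^T A =
[[45, 11, 11],
 [11, 19, 1],
 [11, 1, 3]].
Its characteristic polynomial (trace, sum of principal 2x2 minors, determinant of M give the coefficients) is
  p(λ) = det(λ I - M) = λ^3 - 67λ^2 + 804λ - 100.
No integer candidate from the rational root theorem (±divisors of 100) is a root, so the roots are irrational. The cubic discriminant is Δ = 799274768 > 0, so there are three distinct real roots. p(0) = -100 and p(1) = 638 have opposite signs, so a root lies in (0, 1); Newton's method refines it to λ ≈ 0.1257. p(15) = 260 and p(16) = -292 have opposite signs, so a root lies in (15, 16); Newton's method refines it to λ ≈ 15.4803. p(51) = -712 and p(52) = 1148 have opposite signs, so a root lies in (51, 52); Newton's method refines it to λ ≈ 51.394. Check (Vieta): the three roots sum to 67, matching tr M = 67.
So the eigenvalues of A^T A are ≈ 0.1257, 15.4803, 51.394 (all ≥ 0, as they must be for A^T A). The largest is λ_max ≈ 51.394, hence ||A||_2 = sqrt(λ_max) ≈ 7.169.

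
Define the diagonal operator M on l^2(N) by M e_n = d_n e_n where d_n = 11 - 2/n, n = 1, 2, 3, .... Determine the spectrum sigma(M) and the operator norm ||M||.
sigma(M) = {11 - 2/n : n ≥ 1} ∪ {11}; ||M|| = 11

A bounded diagonal operator on l^2 with diagonal entries d_n has spectrum equal to the closure of {d_n : n ≥ 1}: every d_n is an eigenvalue (with eigenvector e_n), so {d_n} ⊂ sigma(M); the spectrum is closed, so its closure is too; and for lambda not in the closure, (M - lambda I) has bounded inverse (the diagonal entries 1/(d_n - lambda) are bounded). For our sequence d_n = 11 - 2/n, n = 1, 2, 3, ...:
  - {d_n} = {11 - 2/n : n ≥ 1}; the only limit point is 11
  - closure = {11 - 2/n : n ≥ 1} ∪ {11}
For the norm: a diagonal operator has ||M|| = sup_n |d_n|. Here d_n = 11 - 2/n increases monotonically from d_1 = 9 toward 11, with all terms in [9, 11); so sup_n |d_n| = 11 (the supremum is the limit, not attained). So ||M|| = 11.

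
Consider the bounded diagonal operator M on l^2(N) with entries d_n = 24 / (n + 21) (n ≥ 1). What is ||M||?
||M|| = 12/11 (attained at n = 1)

For M diagonal, ||M|| = sup_n |d_n| = sup_n 24/(n + 21). This is positive and strictly decreasing in n, so the supremum is attained at n = 1: d_1 = 24/(1 + 21) = 12/11. Hence ||M|| = 12/11.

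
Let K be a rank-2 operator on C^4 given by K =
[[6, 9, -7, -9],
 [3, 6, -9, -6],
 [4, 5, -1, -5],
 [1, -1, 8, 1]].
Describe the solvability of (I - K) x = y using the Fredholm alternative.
(I - K) is invertible (det(I - K) = 113 ≠ 0), so for every y in C^4 the equation (I - K) x = y has a unique solution.

K has rank 2 and factors as K = U V^T = u1 v1^T + u2 v2^T with u1 = (1, 0, 1, 1), v1 = (3, 3, 2, -3), u2 = (-3, -3, -1, 2), v2 = (-1, -2, 3, 2) (multiplying out reproduces the displayed K). The nonzero eigenvalues of U V^T coincide with those of the 2 x 2 matrix G = V^T U = [[v1·u1, v1·u2], [v2·u1, v2·u2]] = [[2, -26], [4, 10]], and by the Sylvester determinant identity det(I_4 - U V^T) = det(I_2 - V^T U) = det([[-1, 26], [-4, -9]]) = (-1)(-9) - (26)(-4) = 113. (Direct check: I - K =
[[-5, -9, 7, 9],
 [-3, -5, 9, 6],
 [-4, -5, 2, 5],
 [-1, 1, -8, 0]]
has determinant 113.) The finite-dimensional Fredholm alternative says: either (I - K) is invertible, or ker(I - K) ≠ {0} and then range(I - K) = ker((I - K)^*)^⊥, with dim ker(I - K) = dim ker((I - K)^*). Since det(I - K) ≠ 0, 1 is not an eigenvalue of K and ker(I - K) = {0}, so we are in the first case: for every y there is a unique x = (I - K)^(-1) y. (Explicitly, by the Woodbury identity, (I - U V^T)^(-1) = I + U (I_2 - G)^(-1) V^T.)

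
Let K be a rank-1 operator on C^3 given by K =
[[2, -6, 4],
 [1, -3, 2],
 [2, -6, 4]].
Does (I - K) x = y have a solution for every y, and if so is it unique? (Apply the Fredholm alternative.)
(I - K) is invertible (det(I - K) = -2 ≠ 0), so for every y in C^3 the equation (I - K) x = y has a unique solution.

K has rank 1, so it is an outer product K = u v^T: every row of K is a multiple of one row vector. Reading off the entries, u = (-2, -1, -2) and v = (-1, 3, -2) (row i of K equals u_i·v^T). A rank-one matrix u v^T satisfies K u = u (v·u) and kills the (2)-dimensional subspace v^⊥, so its characteristic polynomial is lambda^2 (lambda - v·u) with v·u = tr K = 3. Hence the eigenvalues of I - K are 1 (multiplicity 2) and 1 - (3) = -2, so det(I - K) = -2. (Direct check: I - K =
[[-1, 6, -4],
 [-1, 4, -2],
 [-2, 6, -3]]
has determinant -2.) The finite-dimensional Fredholm alternative says: either (I - K) is invertible, or ker(I - K) ≠ {0} and then range(I - K) = ker((I - K)^*)^⊥, with dim ker(I - K) = dim ker((I - K)^*). Since det(I - K) ≠ 0, 1 is not an eigenvalue of K and ker(I - K) = {0}, so we are in the first case: for every y there is a unique x = (I - K)^(-1) y. Explicitly, by the Sherman–Morrison formula, (I - u v^T)^(-1) = I + u v^T/(1 - v·u), i.e. (I - K)^(-1) = I + K/(-2).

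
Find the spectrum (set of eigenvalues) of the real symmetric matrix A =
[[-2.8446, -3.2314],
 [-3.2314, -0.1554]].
sigma(A) ≈ {-5, 2}

A is real symmetric, so its spectrum consists of real eigenvalues. Expanding the characteristic polynomial of the displayed matrix gives
  det(λ I - A) = p(λ) = λ^2 + (3)λ + (-10).
Solving p(λ) = 0 yields eigenvalues ≈ -5, 2. (A is shown rounded to 4 decimals, so these recover the underlying integer eigenvalues to within that precision.)
Verification: the trace of A = -3 equals the sum of eigenvalues -3, and det(A) ≈ -9.9999 matches the eigenvalue product -10.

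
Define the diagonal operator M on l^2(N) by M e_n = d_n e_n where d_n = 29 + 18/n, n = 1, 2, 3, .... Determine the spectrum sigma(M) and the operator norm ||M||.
sigma(M) = {29 + 18/n : n ≥ 1} ∪ {29}; ||M|| = 47

A bounded diagonal operator on l^2 with diagonal entries d_n has spectrum equal to the closure of {d_n : n ≥ 1}: every d_n is an eigenvalue (with eigenvector e_n), so {d_n} ⊂ sigma(M); the spectrum is closed, so its closure is too; and for lambda not in the closure, (M - lambda I) has bounded inverse (the diagonal entries 1/(d_n - lambda) are bounded). For our sequence d_n = 29 + 18/n, n = 1, 2, 3, ...:
  - {d_n} = {29 + 18/n : n ≥ 1}; the only limit point is 29
  - closure = {29 + 18/n : n ≥ 1} ∪ {29}
For the norm: a diagonal operator has ||M|| = sup_n |d_n|. Here d_n = 29 + 18/n is positive and decreasing, so sup_n |d_n| = d_1 = 29 + 18 = 47. So ||M|| = 47.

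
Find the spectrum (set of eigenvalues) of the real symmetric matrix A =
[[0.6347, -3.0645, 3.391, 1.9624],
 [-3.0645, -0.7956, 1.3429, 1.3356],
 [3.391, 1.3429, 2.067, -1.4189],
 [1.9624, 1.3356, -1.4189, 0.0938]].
sigma(A) ≈ {-6, 1, 2, 5}

A is real symmetric, so its spectrum consists of real eigenvalues. Expanding the characteristic polynomial of the displayed matrix gives
  det(λ I - A) = p(λ) = λ^4 + (-2)λ^3 + (-31)λ^2 + (91.9982)λ + (-59.998).
Solving p(λ) = 0 yields eigenvalues ≈ -6, 1, 2, 5. (A is shown rounded to 4 decimals, so these recover the underlying integer eigenvalues to within that precision.)
Verification: the trace of A = 2 equals the sum of eigenvalues 2, and det(A) ≈ -59.9980 matches the eigenvalue product -60.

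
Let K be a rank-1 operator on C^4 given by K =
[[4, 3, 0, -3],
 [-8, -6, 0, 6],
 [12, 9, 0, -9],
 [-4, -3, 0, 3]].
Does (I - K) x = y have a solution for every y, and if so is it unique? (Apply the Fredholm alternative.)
(I - K) is singular (det(I - K) = 0, i.e. 1 ∈ sigma(K)). (I - K) x = y is solvable iff y ⊥ ker((I - K)^*) = span{(4, 3, 0, -3)}, i.e. iff 4y_1 + 3y_2 - 3y_4 = 0. When solvable, the solutions are x = y + c·(1, -2, 3, -1), c arbitrary (ker(I - K) = span{(1, -2, 3, -1)}, dimension 1).

K has rank 1, so it is an outer product K = u v^T: every row of K is a multiple of one row vector. Reading off the entries, u = (1, -2, 3, -1) and v = (4, 3, 0, -3) (row i of K equals u_i·v^T). A rank-one matrix u v^T satisfies K u = u (v·u) and kills the (3)-dimensional subspace v^⊥, so its characteristic polynomial is lambda^3 (lambda - v·u) with v·u = tr K = 1. Hence the eigenvalues of I - K are 1 (multiplicity 3) and 1 - (1) = 0, so det(I - K) = 0. (Direct check: I - K =
[[-3, -3, 0, 3],
 [8, 7, 0, -6],
 [-12, -9, 1, 9],
 [4, 3, 0, -2]]
has determinant 0.) So 1 is an eigenvalue of K and (I - K) is not invertible. The finite-dimensional Fredholm alternative says: either (I - K) is invertible, or ker(I - K) ≠ {0} and then range(I - K) = ker((I - K)^*)^⊥, with dim ker(I - K) = dim ker((I - K)^*). We are in the second case, so we need both kernels. Kernel of I - K: (I - K) u = u - u (v·u) = u - u = 0, so ker(I - K) = span{u} = span{(1, -2, 3, -1)} (it is exactly 1-dimensional because rank(I - K) = 3). Kernel of the adjoint: K is real, so (I - K)^* = I - K^T = I - v u^T, and (I - v u^T) v = v - v (u·v) = 0; hence ker((I - K)^*) = span{v} = span{(4, 3, 0, -3)}. Therefore (I - K) x = y is solvable iff <y, v> = 0, i.e. iff 4y_1 + 3y_2 - 3y_4 = 0. When this holds, K y = u (v·y) = 0, so (I - K) y = y and x = y is a particular solution; the full solution set is the line x = y + c·u = y + c·(1, -2, 3, -1), c ∈ C.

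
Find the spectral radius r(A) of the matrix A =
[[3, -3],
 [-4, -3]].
r(A) = sqrt(84)/2 ≈ 4.5826

The eigenvalues of A are the roots of its characteristic polynomial. With M = A (coefficients from the trace and determinant):
  p(λ) = det(λ I - M) = λ^2 - 21.
For λ^2 - 21 the discriminant is 84. It is nonnegative but not a perfect square, so the roots are real and irrational: λ = ± sqrt(84)/2 ≈ 4.5826, -4.5826.
Thus the eigenvalues (to 4 decimals) are 4.5826 (modulus 4.5826); -4.5826 (modulus 4.5826). The spectral radius is the largest modulus: r(A) = sqrt(84)/2 ≈ 4.5826. (Cross-check: r(A) ≤ ||A||_2 ≈ 5.1098; equality holds whenever A is normal, though it can also hold for some non-normal A.)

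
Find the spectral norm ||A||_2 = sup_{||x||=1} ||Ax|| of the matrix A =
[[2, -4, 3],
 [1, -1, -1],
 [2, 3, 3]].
||A||_2 ≈ 5.4208 (= sqrt(largest eigenvalue of A^T A))

||A||_2 = sigma_max(A) = sqrt(lambda_max(A^T A)). Form the symmetric matrix M = A^T A =
[[9, -3, 11],
 [-3, 26, -2],
 [11, -2, 19]].
Its characteristic polynomial (trace, sum of principal 2x2 minors, determinant of M give the coefficients) is
  p(λ) = det(λ I - M) = λ^3 - 54λ^2 + 765λ - 1225.
No integer candidate from the rational root theorem (±divisors of 1225) is a root, so the roots are irrational. The cubic discriminant is Δ = 14522625 > 0, so there are three distinct real roots. p(1) = -513 and p(2) = 97 have opposite signs, so a root lies in (1, 2); Newton's method refines it to λ ≈ 1.8296. p(22) = 117 and p(23) = -29 have opposite signs, so a root lies in (22, 23); Newton's method refines it to λ ≈ 22.7855. p(29) = -65 and p(30) = 125 have opposite signs, so a root lies in (29, 30); Newton's method refines it to λ ≈ 29.385. Check (Vieta): the three roots sum to 54, matching tr M = 54.
So the eigenvalues of A^T A are ≈ 1.8296, 22.7855, 29.385 (all ≥ 0, as they must be for A^T A). The largest is λ_max ≈ 29.385, hence ||A||_2 = sqrt(λ_max) ≈ 5.4208.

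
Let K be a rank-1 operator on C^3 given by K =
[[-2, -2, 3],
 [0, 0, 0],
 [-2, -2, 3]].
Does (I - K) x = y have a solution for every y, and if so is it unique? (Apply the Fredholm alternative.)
(I - K) is singular (det(I - K) = 0, i.e. 1 ∈ sigma(K)). (I - K) x = y is solvable iff y ⊥ ker((I - K)^*) = span{(-2, -2, 3)}, i.e. iff -2y_1 - 2y_2 + 3y_3 = 0. When solvable, the solutions are x = y + c·(1, 0, 1), c arbitrary (ker(I - K) = span{(1, 0, 1)}, dimension 1).

K has rank 1, so it is an outer product K = u v^T: every row of K is a multiple of one row vector. Reading off the entries, u = (1, 0, 1) and v = (-2, -2, 3) (row i of K equals u_i·v^T). A rank-one matrix u v^T satisfies K u = u (v·u) and kills the (2)-dimensional subspace v^⊥, so its characteristic polynomial is lambda^2 (lambda - v·u) with v·u = tr K = 1. Hence the eigenvalues of I - K are 1 (multiplicity 2) and 1 - (1) = 0, so det(I - K) = 0. (Direct check: I - K =
[[3, 2, -3],
 [0, 1, 0],
 [2, 2, -2]]
has determinant 0.) So 1 is an eigenvalue of K and (I - K) is not invertible. The finite-dimensional Fredholm alternative says: either (I - K) is invertible, or ker(I - K) ≠ {0} and then range(I - K) = ker((I - K)^*)^⊥, with dim ker(I - K) = dim ker((I - K)^*). We are in the second case, so we need both kernels. Kernel of I - K: (I - K) u = u - u (v·u) = u - u = 0, so ker(I - K) = span{u} = span{(1, 0, 1)} (it is exactly 1-dimensional because rank(I - K) = 2). Kernel of the adjoint: K is real, so (I - K)^* = I - K^T = I - v u^T, and (I - v u^T) v = v - v (u·v) = 0; hence ker((I - K)^*) = span{v} = span{(-2, -2, 3)}. Therefore (I - K) x = y is solvable iff <y, v> = 0, i.e. iff -2y_1 - 2y_2 + 3y_3 = 0. When this holds, K y = u (v·y) = 0, so (I - K) y = y and x = y is a particular solution; the full solution set is the line x = y + c·u = y + c·(1, 0, 1), c ∈ C.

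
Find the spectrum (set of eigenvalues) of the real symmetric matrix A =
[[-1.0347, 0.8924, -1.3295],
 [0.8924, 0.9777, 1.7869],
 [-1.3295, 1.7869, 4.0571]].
sigma(A) ≈ {-2, 1, 5}

A is real symmetric, so its spectrum consists of real eigenvalues. Expanding the characteristic polynomial of the displayed matrix gives
  det(λ I - A) = p(λ) = λ^3 + (-4)λ^2 + (-7)λ + (10).
Solving p(λ) = 0 yields eigenvalues ≈ -2, 1, 5. (A is shown rounded to 4 decimals, so these recover the underlying integer eigenvalues to within that precision.)
Verification: the trace of A = 4 equals the sum of eigenvalues 4, and det(A) ≈ -9.9997 matches the eigenvalue product -10.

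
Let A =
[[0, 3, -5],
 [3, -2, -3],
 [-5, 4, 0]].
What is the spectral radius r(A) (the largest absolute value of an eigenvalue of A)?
r(A) = 5

The eigenvalues of A are the roots of its characteristic polynomial. With M = A (coefficients from the trace, the sum of principal 2x2 minors, and det A):
  p(λ) = det(λ I - M) = λ^3 + 2λ^2 - 22λ - 35.
By the rational root theorem any rational root is an integer divisor of 35. Testing λ = -5: p(-5) = -125 + 50 + 110 - 35 = 0, so λ = -5 is a root. Dividing out (λ + 5) leaves p(λ) = (λ + 5)(λ^2 - 3λ - 7). For λ^2 - 3λ - 7 the discriminant is 37. It is nonnegative but not a perfect square, so the roots are real and irrational: λ = (3 ± sqrt(37))/2 ≈ 4.5414, -1.5414.
Thus the eigenvalues (to 4 decimals) are 4.5414 (modulus 4.5414); -1.5414 (modulus 1.5414); -5 (modulus 5). The spectral radius is the largest modulus: r(A) = 5. (Cross-check: r(A) ≤ ||A||_2 ≈ 7.592; equality holds whenever A is normal, though it can also hold for some non-normal A.)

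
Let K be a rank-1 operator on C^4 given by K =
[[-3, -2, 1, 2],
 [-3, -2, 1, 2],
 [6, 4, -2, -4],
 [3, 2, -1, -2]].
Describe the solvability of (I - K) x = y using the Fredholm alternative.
(I - K) is invertible (det(I - K) = 10 ≠ 0), so for every y in C^4 the equation (I - K) x = y has a unique solution.

K has rank 1, so it is an outer product K = u v^T: every row of K is a multiple of one row vector. Reading off the entries, u = (1, 1, -2, -1) and v = (-3, -2, 1, 2) (row i of K equals u_i·v^T). A rank-one matrix u v^T satisfies K u = u (v·u) and kills the (3)-dimensional subspace v^⊥, so its characteristic polynomial is lambda^3 (lambda - v·u) with v·u = tr K = -9. Hence the eigenvalues of I - K are 1 (multiplicity 3) and 1 - (-9) = 10, so det(I - K) = 10. (Direct check: I - K =
[[4, 2, -1, -2],
 [3, 3, -1, -2],
 [-6, -4, 3, 4],
 [-3, -2, 1, 3]]
has determinant 10.) The finite-dimensional Fredholm alternative says: either (I - K) is invertible, or ker(I - K) ≠ {0} and then range(I - K) = ker((I - K)^*)^⊥, with dim ker(I - K) = dim ker((I - K)^*). Since det(I - K) ≠ 0, 1 is not an eigenvalue of K and ker(I - K) = {0}, so we are in the first case: for every y there is a unique x = (I - K)^(-1) y. Explicitly, by the Sherman–Morrison formula, (I - u v^T)^(-1) = I + u v^T/(1 - v·u), i.e. (I - K)^(-1) = I + K/(10).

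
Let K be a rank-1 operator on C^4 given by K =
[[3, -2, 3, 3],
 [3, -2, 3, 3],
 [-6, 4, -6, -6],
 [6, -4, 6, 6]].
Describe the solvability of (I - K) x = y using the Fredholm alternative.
(I - K) is singular (det(I - K) = 0, i.e. 1 ∈ sigma(K)). (I - K) x = y is solvable iff y ⊥ ker((I - K)^*) = span{(3, -2, 3, 3)}, i.e. iff 3y_1 - 2y_2 + 3y_3 + 3y_4 = 0. When solvable, the solutions are x = y + c·(1, 1, -2, 2), c arbitrary (ker(I - K) = span{(1, 1, -2, 2)}, dimension 1).

K has rank 1, so it is an outer product K = u v^T: every row of K is a multiple of one row vector. Reading off the entries, u = (1, 1, -2, 2) and v = (3, -2, 3, 3) (row i of K equals u_i·v^T). A rank-one matrix u v^T satisfies K u = u (v·u) and kills the (3)-dimensional subspace v^⊥, so its characteristic polynomial is lambda^3 (lambda - v·u) with v·u = tr K = 1. Hence the eigenvalues of I - K are 1 (multiplicity 3) and 1 - (1) = 0, so det(I - K) = 0. (Direct check: I - K =
[[-2, 2, -3, -3],
 [-3, 3, -3, -3],
 [6, -4, 7, 6],
 [-6, 4, -6, -5]]
has determinant 0.) So 1 is an eigenvalue of K and (I - K) is not invertible. The finite-dimensional Fredholm alternative says: either (I - K) is invertible, or ker(I - K) ≠ {0} and then range(I - K) = ker((I - K)^*)^⊥, with dim ker(I - K) = dim ker((I - K)^*). We are in the second case, so we need both kernels. Kernel of I - K: (I - K) u = u - u (v·u) = u - u = 0, so ker(I - K) = span{u} = span{(1, 1, -2, 2)} (it is exactly 1-dimensional because rank(I - K) = 3). Kernel of the adjoint: K is real, so (I - K)^* = I - K^T = I - v u^T, and (I - v u^T) v = v - v (u·v) = 0; hence ker((I - K)^*) = span{v} = span{(3, -2, 3, 3)}. Therefore (I - K) x = y is solvable iff <y, v> = 0, i.e. iff 3y_1 - 2y_2 + 3y_3 + 3y_4 = 0. When this holds, K y = u (v·y) = 0, so (I - K) y = y and x = y is a particular solution; the full solution set is the line x = y + c·u = y + c·(1, 1, -2, 2), c ∈ C.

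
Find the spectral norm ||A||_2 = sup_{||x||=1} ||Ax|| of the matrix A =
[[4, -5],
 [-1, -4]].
||A||_2 = 7 (= sqrt(largest eigenvalue of A^T A))

||A||_2 = sigma_max(A) = sqrt(lambda_max(A^T A)). Form the symmetric matrix M = A^T A =
[[17, -16],
 [-16, 41]].
Its characteristic polynomial (trace, determinant of M give the coefficients) is
  p(λ) = det(λ I - M) = λ^2 - 58λ + 441.
For λ^2 - 58λ + 441 the discriminant is 1600. It is a perfect square (40^2), so the roots are rational: λ = (58 ± 40)/2 = 49, 9.
So the eigenvalues of A^T A are ≈ 9, 49 (all ≥ 0, as they must be for A^T A). The largest is λ_max = 49, hence ||A||_2 = sqrt(λ_max) = 7.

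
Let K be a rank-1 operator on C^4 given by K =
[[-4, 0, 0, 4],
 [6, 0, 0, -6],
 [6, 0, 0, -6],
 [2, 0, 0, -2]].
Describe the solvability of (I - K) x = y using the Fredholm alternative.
(I - K) is invertible (det(I - K) = 7 ≠ 0), so for every y in C^4 the equation (I - K) x = y has a unique solution.

K has rank 1, so it is an outer product K = u v^T: every row of K is a multiple of one row vector. Reading off the entries, u = (2, -3, -3, -1) and v = (-2, 0, 0, 2) (row i of K equals u_i·v^T). A rank-one matrix u v^T satisfies K u = u (v·u) and kills the (3)-dimensional subspace v^⊥, so its characteristic polynomial is lambda^3 (lambda - v·u) with v·u = tr K = -6. Hence the eigenvalues of I - K are 1 (multiplicity 3) and 1 - (-6) = 7, so det(I - K) = 7. (Direct check: I - K =
[[5, 0, 0, -4],
 [-6, 1, 0, 6],
 [-6, 0, 1, 6],
 [-2, 0, 0, 3]]
has determinant 7.) The finite-dimensional Fredholm alternative says: either (I - K) is invertible, or ker(I - K) ≠ {0} and then range(I - K) = ker((I - K)^*)^⊥, with dim ker(I - K) = dim ker((I - K)^*). Since det(I - K) ≠ 0, 1 is not an eigenvalue of K and ker(I - K) = {0}, so we are in the first case: for every y there is a unique x = (I - K)^(-1) y. Explicitly, by the Sherman–Morrison formula, (I - u v^T)^(-1) = I + u v^T/(1 - v·u), i.e. (I - K)^(-1) = I + K/(7).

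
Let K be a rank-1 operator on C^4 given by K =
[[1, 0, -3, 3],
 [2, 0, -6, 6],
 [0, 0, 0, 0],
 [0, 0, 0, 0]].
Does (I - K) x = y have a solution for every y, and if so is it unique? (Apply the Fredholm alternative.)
(I - K) is singular (det(I - K) = 0, i.e. 1 ∈ sigma(K)). (I - K) x = y is solvable iff y ⊥ ker((I - K)^*) = span{(1, 0, -3, 3)}, i.e. iff y_1 - 3y_3 + 3y_4 = 0. When solvable, the solutions are x = y + c·(1, 2, 0, 0), c arbitrary (ker(I - K) = span{(1, 2, 0, 0)}, dimension 1).

K has rank 1, so it is an outer product K = u v^T: every row of K is a multiple of one row vector. Reading off the entries, u = (1, 2, 0, 0) and v = (1, 0, -3, 3) (row i of K equals u_i·v^T). A rank-one matrix u v^T satisfies K u = u (v·u) and kills the (3)-dimensional subspace v^⊥, so its characteristic polynomial is lambda^3 (lambda - v·u) with v·u = tr K = 1. Hence the eigenvalues of I - K are 1 (multiplicity 3) and 1 - (1) = 0, so det(I - K) = 0. (Direct check: I - K =
[[0, 0, 3, -3],
 [-2, 1, 6, -6],
 [0, 0, 1, 0],
 [0, 0, 0, 1]]
has determinant 0.) So 1 is an eigenvalue of K and (I - K) is not invertible. The finite-dimensional Fredholm alternative says: either (I - K) is invertible, or ker(I - K) ≠ {0} and then range(I - K) = ker((I - K)^*)^⊥, with dim ker(I - K) = dim ker((I - K)^*). We are in the second case, so we need both kernels. Kernel of I - K: (I - K) u = u - u (v·u) = u - u = 0, so ker(I - K) = span{u} = span{(1, 2, 0, 0)} (it is exactly 1-dimensional because rank(I - K) = 3). Kernel of the adjoint: K is real, so (I - K)^* = I - K^T = I - v u^T, and (I - v u^T) v = v - v (u·v) = 0; hence ker((I - K)^*) = span{v} = span{(1, 0, -3, 3)}. Therefore (I - K) x = y is solvable iff <y, v> = 0, i.e. iff y_1 - 3y_3 + 3y_4 = 0. When this holds, K y = u (v·y) = 0, so (I - K) y = y and x = y is a particular solution; the full solution set is the line x = y + c·u = y + c·(1, 2, 0, 0), c ∈ C.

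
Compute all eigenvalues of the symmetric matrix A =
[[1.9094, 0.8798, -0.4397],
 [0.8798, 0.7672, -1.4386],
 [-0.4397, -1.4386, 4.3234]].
sigma(A) ≈ {0, 2, 5}

A is real symmetric, so its spectrum consists of real eigenvalues. Expanding the characteristic polynomial of the displayed matrix gives
  det(λ I - A) = p(λ) = λ^3 + (-7)λ^2 + (10)λ + (0).
Solving p(λ) = 0 yields eigenvalues ≈ 0, 2, 5. (A is shown rounded to 4 decimals, so these recover the underlying integer eigenvalues to within that precision.)
Verification: the trace of A = 7 equals the sum of eigenvalues 7, and det(A) ≈ -0.0001 matches the eigenvalue product 0.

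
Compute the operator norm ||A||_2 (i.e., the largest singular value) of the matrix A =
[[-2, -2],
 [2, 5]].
||A||_2 = 6 (= sqrt(largest eigenvalue of A^T A))

||A||_2 = sigma_max(A) = sqrt(lambda_max(A^T A)). Form the symmetric matrix M = A^T A =
[[8, 14],
 [14, 29]].
Its characteristic polynomial (trace, determinant of M give the coefficients) is
  p(λ) = det(λ I - M) = λ^2 - 37λ + 36.
For λ^2 - 37λ + 36 the discriminant is 1225. It is a perfect square (35^2), so the roots are rational: λ = (37 ± 35)/2 = 36, 1.
So the eigenvalues of A^T A are ≈ 1, 36 (all ≥ 0, as they must be for A^T A). The largest is λ_max = 36, hence ||A||_2 = sqrt(λ_max) = 6.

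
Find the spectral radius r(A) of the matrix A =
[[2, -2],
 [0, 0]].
r(A) = 2

The eigenvalues of A are the roots of its characteristic polynomial. With M = A (coefficients from the trace and determinant):
  p(λ) = det(λ I - M) = λ^2 - 2λ.
For λ^2 - 2λ the discriminant is 4. It is a perfect square (2^2), so the roots are rational: λ = (2 ± 2)/2 = 2, 0.
Thus the eigenvalues (to 4 decimals) are 2 (modulus 2); 0 (modulus 0). The spectral radius is the largest modulus: r(A) = 2. (Cross-check: r(A) ≤ ||A||_2 ≈ 2.8284; equality holds whenever A is normal, though it can also hold for some non-normal A.)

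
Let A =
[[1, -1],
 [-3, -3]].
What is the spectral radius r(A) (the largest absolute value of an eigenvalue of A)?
r(A) = (2 + sqrt(28))/2 ≈ 3.6458

The eigenvalues of A are the roots of its characteristic polynomial. With M = A (coefficients from the trace and determinant):
  p(λ) = det(λ I - M) = λ^2 + 2λ - 6.
For λ^2 + 2λ - 6 the discriminant is 28. It is nonnegative but not a perfect square, so the roots are real and irrational: λ = (-2 ± sqrt(28))/2 ≈ 1.6458, -3.6458.
Thus the eigenvalues (to 4 decimals) are 1.6458 (modulus 1.6458); -3.6458 (modulus 3.6458). The spectral radius is the largest modulus: r(A) = (2 + sqrt(28))/2 ≈ 3.6458. (Cross-check: r(A) ≤ ||A||_2 ≈ 4.2426; equality holds whenever A is normal, though it can also hold for some non-normal A.)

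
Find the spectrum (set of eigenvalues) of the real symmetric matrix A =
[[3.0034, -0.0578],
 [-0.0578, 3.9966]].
sigma(A) ≈ {3, 4}

A is real symmetric, so its spectrum consists of real eigenvalues. Expanding the characteristic polynomial of the displayed matrix gives
  det(λ I - A) = p(λ) = λ^2 + (-7)λ + (12).
Solving p(λ) = 0 yields eigenvalues ≈ 3, 4. (A is shown rounded to 4 decimals, so these recover the underlying integer eigenvalues to within that precision.)
Verification: the trace of A = 7 equals the sum of eigenvalues 7, and det(A) ≈ 12.0000 matches the eigenvalue product 12.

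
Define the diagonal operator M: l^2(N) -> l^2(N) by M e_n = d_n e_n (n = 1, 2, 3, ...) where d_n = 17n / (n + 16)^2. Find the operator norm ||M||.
||M|| = 17/64 (attained at n = 16)

For M diagonal, ||M|| = sup_n |d_n|. Treat f(x) = 17x / (x + 16)^2 for real x > 0. By the quotient rule, f'(x) = 17(16 - x)/(x + 16)^3, which is positive for x < 16 and negative for x > 16. So f has a unique maximum at x = 16, and since 16 is a positive integer, the supremum over n ≥ 1 is attained at n = 16: d_16 = 17·16/(16 + 16)^2 = 17·16/1024 = 17/64. Hence ||M|| = 17/64.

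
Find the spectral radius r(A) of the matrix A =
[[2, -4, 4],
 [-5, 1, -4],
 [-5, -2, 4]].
r(A) = 6

The eigenvalues of A are the roots of its characteristic polynomial. With M = A (coefficients from the trace, the sum of principal 2x2 minors, and det A):
  p(λ) = det(λ I - M) = λ^3 - 7λ^2 + 6λ + 108.
By the rational root theorem any rational root is an integer divisor of 108. Testing λ = -3: p(-3) = -27 - 63 - 18 + 108 = 0, so λ = -3 is a root. Dividing out (λ + 3) leaves p(λ) = (λ + 3)(λ^2 - 10λ + 36). For λ^2 - 10λ + 36 the discriminant is -44. It is negative, so the roots are the complex-conjugate pair λ = 5 ± (sqrt(44)/2) i ≈ 5 ± 3.3166i. For a conjugate pair the product of the roots equals the constant term, so |λ|^2 = 36 and |λ| = sqrt(36) = 6.
Thus the eigenvalues (to 4 decimals) are 5 ± 3.3166i (modulus 6); -3 (modulus 3). The spectral radius is the largest modulus: r(A) = 6. (Cross-check: r(A) ≤ ||A||_2 ≈ 8.3655; equality holds whenever A is normal, though it can also hold for some non-normal A.)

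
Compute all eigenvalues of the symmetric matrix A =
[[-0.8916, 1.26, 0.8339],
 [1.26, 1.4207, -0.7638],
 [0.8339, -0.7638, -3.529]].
sigma(A) ≈ {-4, -1, 2}

A is real symmetric, so its spectrum consists of real eigenvalues. Expanding the characteristic polynomial of the displayed matrix gives
  det(λ I - A) = p(λ) = λ^3 + (3)λ^2 + (-6)λ + (-8).
Solving p(λ) = 0 yields eigenvalues ≈ -4, -1, 2. (A is shown rounded to 4 decimals, so these recover the underlying integer eigenvalues to within that precision.)
Verification: the trace of A = -3 equals the sum of eigenvalues -3, and det(A) ≈ 8.0000 matches the eigenvalue product 8.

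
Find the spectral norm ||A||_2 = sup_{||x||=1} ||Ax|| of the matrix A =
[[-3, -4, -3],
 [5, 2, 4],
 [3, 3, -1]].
||A||_2 ≈ 9.1778 (= sqrt(largest eigenvalue of A^T A))

||A||_2 = sigma_max(A) = sqrt(lambda_max(A^T A)). Form the symmetric matrix M = A^T A =
[[43, 31, 26],
 [31, 29, 17],
 [26, 17, 26]].
Its characteristic polynomial (trace, sum of principal 2x2 minors, determinant of M give the coefficients) is
  p(λ) = det(λ I - M) = λ^3 - 98λ^2 + 1193λ - 2809.
No integer candidate from the rational root theorem (±divisors of 2809) is a root, so the roots are irrational. The cubic discriminant is Δ = 2000268537 > 0, so there are three distinct real roots. p(3) = -85 and p(4) = 459 have opposite signs, so a root lies in (3, 4); Newton's method refines it to λ ≈ 3.1371. p(10) = 321 and p(11) = -213 have opposite signs, so a root lies in (10, 11); Newton's method refines it to λ ≈ 10.6301. p(84) = -1381 and p(85) = 4671 have opposite signs, so a root lies in (84, 85); Newton's method refines it to λ ≈ 84.2328. Check (Vieta): the three roots sum to 98, matching tr M = 98.
So the eigenvalues of A^T A are ≈ 3.1371, 10.6301, 84.2328 (all ≥ 0, as they must be for A^T A). The largest is λ_max ≈ 84.2328, hence ||A||_2 = sqrt(λ_max) ≈ 9.1778.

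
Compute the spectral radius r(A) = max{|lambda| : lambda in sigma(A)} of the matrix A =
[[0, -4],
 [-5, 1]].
r(A) = 5

The eigenvalues of A are the roots of its characteristic polynomial. With M = A (coefficients from the trace and determinant):
  p(λ) = det(λ I - M) = λ^2 - λ - 20.
For λ^2 - λ - 20 the discriminant is 81. It is a perfect square (9^2), so the roots are rational: λ = (1 ± 9)/2 = 5, -4.
Thus the eigenvalues (to 4 decimals) are 5 (modulus 5); -4 (modulus 4). The spectral radius is the largest modulus: r(A) = 5. (Cross-check: r(A) ≤ ||A||_2 ≈ 5.2348; equality holds whenever A is normal, though it can also hold for some non-normal A.)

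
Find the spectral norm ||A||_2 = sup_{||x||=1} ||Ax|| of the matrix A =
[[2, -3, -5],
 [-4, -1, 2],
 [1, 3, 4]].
||A||_2 ≈ 7.9596 (= sqrt(largest eigenvalue of A^T A))

||A||_2 = sigma_max(A) = sqrt(lambda_max(A^T A)). Form the symmetric matrix M = A^T A =
[[21, 1, -14],
 [1, 19, 25],
 [-14, 25, 45]].
Its characteristic polynomial (trace, sum of principal 2x2 minors, determinant of M give the coefficients) is
  p(λ) = det(λ I - M) = λ^3 - 85λ^2 + 1377λ - 361.
No integer candidate from the rational root theorem (±divisors of 361) is a root, so the roots are irrational. The cubic discriminant is Δ = 3125896736 > 0, so there are three distinct real roots. p(0) = -361 and p(1) = 932 have opposite signs, so a root lies in (0, 1); Newton's method refines it to λ ≈ 0.2665. p(21) = 332 and p(22) = -559 have opposite signs, so a root lies in (21, 22); Newton's method refines it to λ ≈ 21.3781. p(63) = -928 and p(64) = 1751 have opposite signs, so a root lies in (63, 64); Newton's method refines it to λ ≈ 63.3554. Check (Vieta): the three roots sum to 85, matching tr M = 85.
So the eigenvalues of A^T A are ≈ 0.2665, 21.3781, 63.3554 (all ≥ 0, as they must be for A^T A). The largest is λ_max ≈ 63.3554, hence ||A||_2 = sqrt(λ_max) ≈ 7.9596.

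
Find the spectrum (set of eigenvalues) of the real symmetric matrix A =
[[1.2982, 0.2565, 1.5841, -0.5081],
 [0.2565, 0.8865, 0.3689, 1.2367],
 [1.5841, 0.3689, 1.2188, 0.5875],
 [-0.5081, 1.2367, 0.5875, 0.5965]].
sigma(A) ≈ {-1, 0, 2, 3}

A is real symmetric, so its spectrum consists of real eigenvalues. Expanding the characteristic polynomial of the displayed matrix gives
  det(λ I - A) = p(λ) = λ^4 + (-4)λ^3 + (1)λ^2 + (6)λ + (0).
Solving p(λ) = 0 yields eigenvalues ≈ -1, 0, 2, 3. (A is shown rounded to 4 decimals, so these recover the underlying integer eigenvalues to within that precision.)
Verification: the trace of A = 4 equals the sum of eigenvalues 4, and det(A) ≈ 0.0001 matches the eigenvalue product 0.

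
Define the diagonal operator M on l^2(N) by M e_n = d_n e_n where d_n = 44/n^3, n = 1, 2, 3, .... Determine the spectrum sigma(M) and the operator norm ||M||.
sigma(M) = {44/n^3 : n ≥ 1} ∪ {0}; ||M|| = 44

A bounded diagonal operator on l^2 with diagonal entries d_n has spectrum equal to the closure of {d_n : n ≥ 1}: every d_n is an eigenvalue (with eigenvector e_n), so {d_n} ⊂ sigma(M); the spectrum is closed, so its closure is too; and for lambda not in the closure, (M - lambda I) has bounded inverse (the diagonal entries 1/(d_n - lambda) are bounded). For our sequence d_n = 44/n^3, n = 1, 2, 3, ...:
  - {d_n} = {44/n^3 : n ≥ 1}; the only limit point is 0
  - closure = {44/n^3 : n ≥ 1} ∪ {0}
For the norm: a diagonal operator has ||M|| = sup_n |d_n|. Here d_n = 44/n^3 is positive and decreasing, so sup_n |d_n| = d_1 = 44. So ||M|| = 44.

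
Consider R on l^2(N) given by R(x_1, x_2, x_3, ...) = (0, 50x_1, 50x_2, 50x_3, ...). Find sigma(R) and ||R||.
sigma(R) = closed disk {z in C : |z| ≤ 50}; ||R|| = 50

Note R = 50·U where U is the unit right shift (U x)_k = x_{k-1} (with x_0 := 0); so ||R|| = 50||U|| and sigma(R) = 50·sigma(U). ||R x||^2 = sum_{k≥1} |50x_k|^2 = 2500||x||^2, so ||R|| = 50 and sigma(R) ⊂ {|z| ≤ 50}. For any |lambda| < 50, the equation (R - lambda I) x = 0 forces x_1 = 0, then 50x_k = lambda x_{k+1} ⇒ x = 0, so R has no eigenvalues. But (R - lambda I) is not surjective for |lambda| < 50: solving (R - lambda I) x = e_1 would require x_n proportional to (lambda/50)^(-n), which is not in l^2. So every |lambda| < 50 lies in the residual spectrum. The boundary |lambda| = 50 is in the approximate point spectrum (the spectrum is closed). Hence sigma(R) is the closed disk of radius 50.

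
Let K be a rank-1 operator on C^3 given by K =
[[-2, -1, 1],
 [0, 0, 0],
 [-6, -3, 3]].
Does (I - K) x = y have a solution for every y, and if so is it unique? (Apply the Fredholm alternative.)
(I - K) is singular (det(I - K) = 0, i.e. 1 ∈ sigma(K)). (I - K) x = y is solvable iff y ⊥ ker((I - K)^*) = span{(-2, -1, 1)}, i.e. iff -2y_1 - y_2 + y_3 = 0. When solvable, the solutions are x = y + c·(1, 0, 3), c arbitrary (ker(I - K) = span{(1, 0, 3)}, dimension 1).

K has rank 1, so it is an outer product K = u v^T: every row of K is a multiple of one row vector. Reading off the entries, u = (1, 0, 3) and v = (-2, -1, 1) (row i of K equals u_i·v^T). A rank-one matrix u v^T satisfies K u = u (v·u) and kills the (2)-dimensional subspace v^⊥, so its characteristic polynomial is lambda^2 (lambda - v·u) with v·u = tr K = 1. Hence the eigenvalues of I - K are 1 (multiplicity 2) and 1 - (1) = 0, so det(I - K) = 0. (Direct check: I - K =
[[3, 1, -1],
 [0, 1, 0],
 [6, 3, -2]]
has determinant 0.) So 1 is an eigenvalue of K and (I - K) is not invertible. The finite-dimensional Fredholm alternative says: either (I - K) is invertible, or ker(I - K) ≠ {0} and then range(I - K) = ker((I - K)^*)^⊥, with dim ker(I - K) = dim ker((I - K)^*). We are in the second case, so we need both kernels. Kernel of I - K: (I - K) u = u - u (v·u) = u - u = 0, so ker(I - K) = span{u} = span{(1, 0, 3)} (it is exactly 1-dimensional because rank(I - K) = 2). Kernel of the adjoint: K is real, so (I - K)^* = I - K^T = I - v u^T, and (I - v u^T) v = v - v (u·v) = 0; hence ker((I - K)^*) = span{v} = span{(-2, -1, 1)}. Therefore (I - K) x = y is solvable iff <y, v> = 0, i.e. iff -2y_1 - y_2 + y_3 = 0. When this holds, K y = u (v·y) = 0, so (I - K) y = y and x = y is a particular solution; the full solution set is the line x = y + c·u = y + c·(1, 0, 3), c ∈ C.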